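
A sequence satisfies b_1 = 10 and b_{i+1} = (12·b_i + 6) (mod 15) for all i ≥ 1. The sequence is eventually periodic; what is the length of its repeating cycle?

Listing terms: b_1 = 10, b_2 = 6, b_3 = 3, b_4 = 12, b_5 = 0, b_6 = 6.
Since b_6 = b_2 = 6, the sequence is eventually periodic: after a pre-period of length 1 it cycles with period 4.

4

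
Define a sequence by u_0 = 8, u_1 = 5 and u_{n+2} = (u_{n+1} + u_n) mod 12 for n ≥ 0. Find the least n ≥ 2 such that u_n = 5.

u_0 = 8,  u_1 = 5,  u_2 = 1,  u_3 = 6,  u_4 = 7,  u_5 = 1,  u_6 = 8,  u_7 = 9,  u_8 = 5,  u_9 = 2,  u_{10} = 7,  u_{11} = 9,  u_{12} = 4,  u_{13} = 1,  u_{14} = 5,  u_{15} = 6,  u_{16} = 11,  u_{17} = 5,  u_{18} = 4,  u_{19} = 9,  u_{20} = 1,  u_{21} = 10,  u_{22} = 11,  u_{23} = 9,  u_{24} = 8,  u_{25} = 5.
Since (u_{24}, u_{25}) = (u_0, u_1) = (8, 5) (two consecutive terms determine the rest), the sequence is periodic with period 24.
The value 5 first appears (with n ≥ 2) at u_8.

8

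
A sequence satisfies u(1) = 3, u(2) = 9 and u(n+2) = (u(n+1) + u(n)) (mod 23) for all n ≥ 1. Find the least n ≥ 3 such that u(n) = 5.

31

We have u(1) = 3,  u(2) = 9,  u(3) = 12,  u(4) = 21,  u(5) = 10,  u(6) = 8,  u(7) = 18,  u(8) = 3,  u(9) = 21,  u(10) = 1,  u(11) = 22,  u(12) = 0,  u(13) = 22,  u(14) = 22,  u(15) = 21,  u(16) = 20,  u(17) = 18,  u(18) = 15,  u(19) = 10,  u(20) = 2,  u(21) = 12,  u(22) = 14,  u(23) = 3,  u(24) = 17,  u(25) = 20,  u(26) = 14,  u(27) = 11,  u(28) = 2,  u(29) = 13,  u(30) = 15,  u(31) = 5,  u(32) = 20,  u(33) = 2,  u(34) = 22,  u(35) = 1,  u(36) = 0,  u(37) = 1,  u(38) = 1,  u(39) = 2,  u(40) = 3,  u(41) = 5,  u(42) = 8,  u(43) = 13,  u(44) = 21,  u(45) = 11,  u(46) = 9,  u(47) = 20,  u(48) = 6,  u(49) = 3,  u(50) = 9.
Since (u(49), u(50)) = (u(1), u(2)) = (3, 9) (two consecutive terms determine the rest), the sequence is periodic with period 48.
The value 5 first appears (with n ≥ 3) at u(31).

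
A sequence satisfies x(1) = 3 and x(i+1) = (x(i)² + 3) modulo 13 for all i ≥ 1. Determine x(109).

6

Listing terms: x(1) = 3, x(2) = 12, x(3) = 4, x(4) = 6, x(5) = 0, x(6) = 3.
Since x(6) = x(1) = 3, the sequence is periodic with period 5.
(109 - 1) mod 5 = 3, so x(109) = x(4) = 6.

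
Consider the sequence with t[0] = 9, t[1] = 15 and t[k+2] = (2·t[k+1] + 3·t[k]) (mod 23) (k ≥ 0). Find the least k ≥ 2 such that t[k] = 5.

10

t[0] = 9; t[1] = 15; t[2] = 11; t[3] = 21; t[4] = 6; t[5] = 6; t[6] = 7; t[7] = 9; t[8] = 16; t[9] = 13; t[10] = 5; t[11] = 3; t[12] = 21; t[13] = 5; t[14] = 4; t[15] = 0; t[16] = 12; t[17] = 1; t[18] = 15; t[19] = 10; t[20] = 19; t[21] = 22; t[22] = 9; t[23] = 15.
Since (t[22], t[23]) = (t[0], t[1]) = (9, 15) (two consecutive terms determine the rest), the sequence is periodic with period 22.
The value 5 first appears (with k ≥ 2) at t[10].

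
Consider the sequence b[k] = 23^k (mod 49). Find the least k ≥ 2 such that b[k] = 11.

Computing terms: b[1] = 23; b[2] = 39; b[3] = 15; b[4] = 2; b[5] = 46; b[6] = 29; b[7] = 30; b[8] = 4; b[9] = 43; b[10] = 9; b[11] = 11; b[12] = 8; b[13] = 37; b[14] = 18; b[15] = 22; b[16] = 16; b[17] = 25; b[18] = 36; b[19] = 44; b[20] = 32; b[21] = 1; b[22] = 23.
The sequence repeats with period 21.
The value 11 first appears (with k ≥ 2) at b[11].

11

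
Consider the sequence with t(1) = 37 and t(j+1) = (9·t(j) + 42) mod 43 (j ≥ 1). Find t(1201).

We have t(1) = 37, t(2) = 31, t(3) = 20, t(4) = 7, t(5) = 19, t(6) = 41, t(7) = 24, t(8) = 0, t(9) = 42, t(10) = 33, t(11) = 38, t(12) = 40, t(13) = 15, t(14) = 5, t(15) = 1, t(16) = 8, t(17) = 28, t(18) = 36, t(19) = 22, t(20) = 25, t(21) = 9, t(22) = 37.
The sequence repeats with period 21.
So t(1201) = t(1 + ((1201-1) mod 21)) = t(4) = 7.

7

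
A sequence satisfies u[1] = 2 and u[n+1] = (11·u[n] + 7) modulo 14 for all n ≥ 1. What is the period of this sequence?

Computing terms: u[1] = 2, u[2] = 1, u[3] = 4, u[4] = 9, u[5] = 8, u[6] = 11, u[7] = 2.
The sequence repeats with period 6.

6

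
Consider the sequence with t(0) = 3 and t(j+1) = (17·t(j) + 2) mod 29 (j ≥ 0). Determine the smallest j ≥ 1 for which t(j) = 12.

3

Computing terms: t(0) = 3,  t(1) = 24,  t(2) = 4,  t(3) = 12,  t(4) = 3.
Since t(4) = t(0) = 3, the sequence is periodic with period 4.
The value 12 first appears (with j ≥ 1) at t(3).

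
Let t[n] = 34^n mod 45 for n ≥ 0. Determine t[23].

t[0] = 1, t[1] = 34, t[2] = 31, t[3] = 19, t[4] = 16, t[5] = 4, t[6] = 1.
Since t[6] = t[0] = 1, the sequence is periodic with period 6.
So t[23] = t[0 + ((23-0) mod 6)] = t[5] = 4.

4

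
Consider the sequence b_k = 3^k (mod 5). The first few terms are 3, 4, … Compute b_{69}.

Listing terms: b_1 = 3, b_2 = 4, b_3 = 2, b_4 = 1, b_5 = 3.
Since b_5 = b_1 = 3, the sequence is periodic with period 4.
(69 - 1) mod 4 = 0, so b_{69} = b_1 = 3.

3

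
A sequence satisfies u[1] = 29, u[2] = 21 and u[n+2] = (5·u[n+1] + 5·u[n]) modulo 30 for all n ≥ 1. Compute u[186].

Listing terms: u[1] = 29,  u[2] = 21,  u[3] = 10,  u[4] = 5,  u[5] = 15,  u[6] = 10,  u[7] = 5.
Since (u[6], u[7]) = (u[3], u[4]) = (10, 5) (two consecutive terms determine the rest), the sequence is eventually periodic: after a pre-period of length 2 it cycles with period 3.
For n ≥ 3, u[n] depends only on (n - 3) mod 3. (186 - 3) mod 3 = 0, so u[186] = u[3] = 10.

10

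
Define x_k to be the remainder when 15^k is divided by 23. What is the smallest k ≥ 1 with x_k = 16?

16

Listing terms: x_0 = 1,  x_1 = 15,  x_2 = 18,  x_3 = 17,  x_4 = 2,  x_5 = 7,  x_6 = 13,  x_7 = 11,  x_8 = 4,  x_9 = 14,  x_{10} = 3,  x_{11} = 22,  x_{12} = 8,  x_{13} = 5,  x_{14} = 6,  x_{15} = 21,  x_{16} = 16,  x_{17} = 10,  x_{18} = 12,  x_{19} = 19,  x_{20} = 9,  x_{21} = 20,  x_{22} = 1.
The sequence repeats with period 22.
The value 16 first appears (with k ≥ 1) at x_{16}.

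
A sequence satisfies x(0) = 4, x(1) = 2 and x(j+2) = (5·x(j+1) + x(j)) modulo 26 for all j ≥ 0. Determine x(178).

16

We have x(0) = 4, x(1) = 2, x(2) = 14, x(3) = 20, x(4) = 10, x(5) = 18, x(6) = 22, x(7) = 24, x(8) = 12, x(9) = 6, x(10) = 16, x(11) = 8, x(12) = 4, x(13) = 2.
The sequence repeats with period 12.
So x(178) = x(0 + ((178-0) mod 12)) = x(10) = 16.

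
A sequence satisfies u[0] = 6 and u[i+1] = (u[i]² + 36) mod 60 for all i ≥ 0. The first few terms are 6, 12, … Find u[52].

u[0] = 6; u[1] = 12; u[2] = 0; u[3] = 36; u[4] = 12.
Since u[4] = u[1] = 12, the sequence is eventually periodic: after a pre-period of length 1 it cycles with period 3.
For i ≥ 1, u[i] depends only on (i - 1) mod 3. (52 - 1) mod 3 = 0, so u[52] = u[1] = 12.

12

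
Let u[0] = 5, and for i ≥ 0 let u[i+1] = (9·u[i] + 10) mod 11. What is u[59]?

8

Computing terms: u[0] = 5, u[1] = 0, u[2] = 10, u[3] = 1, u[4] = 8, u[5] = 5.
The sequence repeats with period 5.
(59 - 0) mod 5 = 4, so u[59] = u[4] = 8.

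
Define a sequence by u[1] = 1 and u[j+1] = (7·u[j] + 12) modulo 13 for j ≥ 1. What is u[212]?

3

We have u[1] = 1,  u[2] = 6,  u[3] = 2,  u[4] = 0,  u[5] = 12,  u[6] = 5,  u[7] = 8,  u[8] = 3,  u[9] = 7,  u[10] = 9,  u[11] = 10,  u[12] = 4,  u[13] = 1.
The sequence repeats with period 12.
(212 - 1) mod 12 = 7, so u[212] = u[8] = 3.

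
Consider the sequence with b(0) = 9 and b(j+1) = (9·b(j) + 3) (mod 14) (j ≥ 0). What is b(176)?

b(0) = 9, b(1) = 0, b(2) = 3, b(3) = 2, b(4) = 7, b(5) = 10, b(6) = 9.
The sequence repeats with period 6.
So b(176) = b(0 + ((176-0) mod 6)) = b(2) = 3.

3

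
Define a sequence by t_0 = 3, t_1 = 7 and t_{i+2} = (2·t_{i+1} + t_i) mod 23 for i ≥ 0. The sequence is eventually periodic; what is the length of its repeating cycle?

22

Listing terms: t_0 = 3; t_1 = 7; t_2 = 17; t_3 = 18; t_4 = 7; t_5 = 9; t_6 = 2; t_7 = 13; t_8 = 5; t_9 = 0; t_{10} = 5; t_{11} = 10; t_{12} = 2; t_{13} = 14; t_{14} = 7; t_{15} = 5; t_{16} = 17; t_{17} = 16; t_{18} = 3; t_{19} = 22; t_{20} = 1; t_{21} = 1; t_{22} = 3; t_{23} = 7.
Since (t_{22}, t_{23}) = (t_0, t_1) = (3, 7) (two consecutive terms determine the rest), the sequence is periodic with period 22.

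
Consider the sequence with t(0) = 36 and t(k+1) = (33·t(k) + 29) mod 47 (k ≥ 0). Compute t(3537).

24

Listing terms: t(0) = 36, t(1) = 42, t(2) = 5, t(3) = 6, t(4) = 39, t(5) = 0, t(6) = 29, t(7) = 46, t(8) = 43, t(9) = 38, t(10) = 14, t(11) = 21, t(12) = 17, t(13) = 26, t(14) = 41, t(15) = 19, t(16) = 45, t(17) = 10, t(18) = 30, t(19) = 32, t(20) = 4, t(21) = 20, t(22) = 31, t(23) = 18, t(24) = 12, t(25) = 2, t(26) = 1, t(27) = 15, t(28) = 7, t(29) = 25, t(30) = 8, t(31) = 11, t(32) = 16, t(33) = 40, t(34) = 33, t(35) = 37, t(36) = 28, t(37) = 13, t(38) = 35, t(39) = 9, t(40) = 44, t(41) = 24, t(42) = 22, t(43) = 3, t(44) = 34, t(45) = 23, t(46) = 36.
The sequence repeats with period 46.
(3537 - 0) mod 46 = 41, so t(3537) = t(41) = 24.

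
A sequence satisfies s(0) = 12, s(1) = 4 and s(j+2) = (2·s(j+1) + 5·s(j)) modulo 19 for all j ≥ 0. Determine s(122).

1

Listing terms: s(0) = 12,  s(1) = 4,  s(2) = 11,  s(3) = 4,  s(4) = 6,  s(5) = 13,  s(6) = 18,  s(7) = 6,  s(8) = 7,  s(9) = 6,  s(10) = 9,  s(11) = 10,  s(12) = 8,  s(13) = 9,  s(14) = 1,  s(15) = 9,  s(16) = 4,  s(17) = 15,  s(18) = 12,  s(19) = 4.
Since (s(18), s(19)) = (s(0), s(1)) = (12, 4) (two consecutive terms determine the rest), the sequence is periodic with period 18.
So s(122) = s(0 + ((122-0) mod 18)) = s(14) = 1.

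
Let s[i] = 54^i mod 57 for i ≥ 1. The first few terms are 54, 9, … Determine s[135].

s[1] = 54; s[2] = 9; s[3] = 30; s[4] = 24; s[5] = 42; s[6] = 45; s[7] = 36; s[8] = 6; s[9] = 39; s[10] = 54.
The sequence repeats with period 9.
So s[135] = s[1 + ((135-1) mod 9)] = s[9] = 39.

39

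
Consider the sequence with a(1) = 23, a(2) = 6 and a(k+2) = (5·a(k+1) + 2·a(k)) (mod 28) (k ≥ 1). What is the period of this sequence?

Listing terms: a(1) = 23, a(2) = 6, a(3) = 20, a(4) = 0, a(5) = 12, a(6) = 4, a(7) = 16, a(8) = 4, a(9) = 24, a(10) = 16, a(11) = 16, a(12) = 0, a(13) = 4, a(14) = 20, a(15) = 24, a(16) = 20, a(17) = 8, a(18) = 24, a(19) = 24, a(20) = 0, a(21) = 20, a(22) = 16, a(23) = 8, a(24) = 16, a(25) = 12, a(26) = 8, a(27) = 8, a(28) = 0, a(29) = 16, a(30) = 24, a(31) = 12, a(32) = 24, a(33) = 4, a(34) = 12, a(35) = 12, a(36) = 0, a(37) = 24, a(38) = 8, a(39) = 4, a(40) = 8, a(41) = 20, a(42) = 4, a(43) = 4, a(44) = 0, a(45) = 8, a(46) = 12, a(47) = 20, a(48) = 12, a(49) = 16, a(50) = 20, a(51) = 20, a(52) = 0.
Since (a(51), a(52)) = (a(3), a(4)) = (20, 0) (two consecutive terms determine the rest), the sequence is eventually periodic: after a pre-period of length 2 it cycles with period 48.

48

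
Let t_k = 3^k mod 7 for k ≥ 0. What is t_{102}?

t_0 = 1,  t_1 = 3,  t_2 = 2,  t_3 = 6,  t_4 = 4,  t_5 = 5,  t_6 = 1.
Since t_6 = t_0 = 1, the sequence is periodic with period 6.
(102 - 0) mod 6 = 0, so t_{102} = t_0 = 1.

1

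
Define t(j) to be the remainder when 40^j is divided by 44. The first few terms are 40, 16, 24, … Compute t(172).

16

Listing terms: t(1) = 40, t(2) = 16, t(3) = 24, t(4) = 36, t(5) = 32, t(6) = 4, t(7) = 28, t(8) = 20, t(9) = 8, t(10) = 12, t(11) = 40.
Since t(11) = t(1) = 40, the sequence is periodic with period 10.
So t(172) = t(1 + ((172-1) mod 10)) = t(2) = 16.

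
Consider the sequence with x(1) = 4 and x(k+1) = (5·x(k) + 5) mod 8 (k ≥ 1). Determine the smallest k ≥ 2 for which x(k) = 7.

4

Listing terms: x(1) = 4, x(2) = 1, x(3) = 2, x(4) = 7, x(5) = 0, x(6) = 5, x(7) = 6, x(8) = 3, x(9) = 4.
Since x(9) = x(1) = 4, the sequence is periodic with period 8.
The value 7 first appears (with k ≥ 2) at x(4).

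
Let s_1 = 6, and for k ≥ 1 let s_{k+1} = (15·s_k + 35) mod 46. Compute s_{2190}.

35

We have s_1 = 6; s_2 = 33; s_3 = 24; s_4 = 27; s_5 = 26; s_6 = 11; s_7 = 16; s_8 = 45; s_9 = 20; s_{10} = 13; s_{11} = 0; s_{12} = 35; s_{13} = 8; s_{14} = 17; s_{15} = 14; s_{16} = 15; s_{17} = 30; s_{18} = 25; s_{19} = 42; s_{20} = 21; s_{21} = 28; s_{22} = 41; s_{23} = 6.
The sequence repeats with period 22.
(2190 - 1) mod 22 = 11, so s_{2190} = s_{12} = 35.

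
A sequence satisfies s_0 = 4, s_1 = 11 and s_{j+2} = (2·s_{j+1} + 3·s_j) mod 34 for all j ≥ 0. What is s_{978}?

Computing terms: s_0 = 4; s_1 = 11; s_2 = 0; s_3 = 33; s_4 = 32; s_5 = 27; s_6 = 14; s_7 = 7; s_8 = 22; s_9 = 31; s_{10} = 26; s_{11} = 9; s_{12} = 28; s_{13} = 15; s_{14} = 12; s_{15} = 1; s_{16} = 4; s_{17} = 11.
Since (s_{16}, s_{17}) = (s_0, s_1) = (4, 11) (two consecutive terms determine the rest), the sequence is periodic with period 16.
So s_{978} = s_{0 + ((978-0) mod 16)} = s_2 = 0.

0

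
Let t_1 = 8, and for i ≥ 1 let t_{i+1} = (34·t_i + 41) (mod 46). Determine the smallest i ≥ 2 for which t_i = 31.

23

t_1 = 8; t_2 = 37; t_3 = 11; t_4 = 1; t_5 = 29; t_6 = 15; t_7 = 45; t_8 = 7; t_9 = 3; t_{10} = 5; t_{11} = 27; t_{12} = 39; t_{13} = 33; t_{14} = 13; t_{15} = 23; t_{16} = 41; t_{17} = 9; t_{18} = 25; t_{19} = 17; t_{20} = 21; t_{21} = 19; t_{22} = 43; t_{23} = 31; t_{24} = 37.
Since t_{24} = t_2 = 37, the sequence is eventually periodic: after a pre-period of length 1 it cycles with period 22.
The value 31 first appears (with i ≥ 2) at t_{23}.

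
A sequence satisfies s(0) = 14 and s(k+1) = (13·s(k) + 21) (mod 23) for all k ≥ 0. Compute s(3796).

19

s(0) = 14; s(1) = 19; s(2) = 15; s(3) = 9; s(4) = 0; s(5) = 21; s(6) = 18; s(7) = 2; s(8) = 1; s(9) = 11; s(10) = 3; s(11) = 14.
The sequence repeats with period 11.
So s(3796) = s(0 + ((3796-0) mod 11)) = s(1) = 19.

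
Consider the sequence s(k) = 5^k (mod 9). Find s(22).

4

Listing terms: s(1) = 5; s(2) = 7; s(3) = 8; s(4) = 4; s(5) = 2; s(6) = 1; s(7) = 5.
Since s(7) = s(1) = 5, the sequence is periodic with period 6.
So s(22) = s(1 + ((22-1) mod 6)) = s(4) = 4.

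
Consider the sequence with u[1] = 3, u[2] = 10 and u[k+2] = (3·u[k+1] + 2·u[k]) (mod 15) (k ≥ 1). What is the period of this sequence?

Listing terms: u[1] = 3, u[2] = 10, u[3] = 6, u[4] = 8, u[5] = 6, u[6] = 4, u[7] = 9, u[8] = 5, u[9] = 3, u[10] = 4, u[11] = 3, u[12] = 2, u[13] = 12, u[14] = 10, u[15] = 9, u[16] = 2, u[17] = 9, u[18] = 1, u[19] = 6, u[20] = 5, u[21] = 12, u[22] = 1, u[23] = 12, u[24] = 8, u[25] = 3, u[26] = 10.
The sequence repeats with period 24.

24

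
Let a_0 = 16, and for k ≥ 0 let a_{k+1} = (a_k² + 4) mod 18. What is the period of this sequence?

Listing terms: a_0 = 16, a_1 = 8, a_2 = 14, a_3 = 2, a_4 = 8.
Since a_4 = a_1 = 8, the sequence is eventually periodic: after a pre-period of length 1 it cycles with period 3.

3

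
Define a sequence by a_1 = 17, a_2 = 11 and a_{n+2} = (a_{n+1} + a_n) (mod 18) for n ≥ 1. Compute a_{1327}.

Computing terms: a_1 = 17, a_2 = 11, a_3 = 10, a_4 = 3, a_5 = 13, a_6 = 16, a_7 = 11, a_8 = 9, a_9 = 2, a_{10} = 11, a_{11} = 13, a_{12} = 6, a_{13} = 1, a_{14} = 7, a_{15} = 8, a_{16} = 15, a_{17} = 5, a_{18} = 2, a_{19} = 7, a_{20} = 9, a_{21} = 16, a_{22} = 7, a_{23} = 5, a_{24} = 12, a_{25} = 17, a_{26} = 11.
Since (a_{25}, a_{26}) = (a_1, a_2) = (17, 11) (two consecutive terms determine the rest), the sequence is periodic with period 24.
So a_{1327} = a_{1 + ((1327-1) mod 24)} = a_7 = 11.

11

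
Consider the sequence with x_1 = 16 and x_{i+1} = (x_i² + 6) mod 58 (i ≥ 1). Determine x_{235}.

We have x_1 = 16, x_2 = 30, x_3 = 36, x_4 = 26, x_5 = 44, x_6 = 28, x_7 = 36.
Since x_7 = x_3 = 36, the sequence is eventually periodic: after a pre-period of length 2 it cycles with period 4.
For i ≥ 3, x_i depends only on (i - 3) mod 4. (235 - 3) mod 4 = 0, so x_{235} = x_3 = 36.

36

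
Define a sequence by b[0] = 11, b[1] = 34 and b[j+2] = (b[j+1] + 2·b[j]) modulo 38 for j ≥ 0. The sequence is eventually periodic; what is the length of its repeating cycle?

18

Computing terms: b[0] = 11,  b[1] = 34,  b[2] = 18,  b[3] = 10,  b[4] = 8,  b[5] = 28,  b[6] = 6,  b[7] = 24,  b[8] = 36,  b[9] = 8,  b[10] = 4,  b[11] = 20,  b[12] = 28,  b[13] = 30,  b[14] = 10,  b[15] = 32,  b[16] = 14,  b[17] = 2,  b[18] = 30,  b[19] = 34,  b[20] = 18.
Since (b[19], b[20]) = (b[1], b[2]) = (34, 18) (two consecutive terms determine the rest), the sequence is eventually periodic: after a pre-period of length 1 it cycles with period 18.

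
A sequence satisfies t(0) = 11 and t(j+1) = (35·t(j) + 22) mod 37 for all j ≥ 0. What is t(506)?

22

Computing terms: t(0) = 11, t(1) = 0, t(2) = 22, t(3) = 15, t(4) = 29, t(5) = 1, t(6) = 20, t(7) = 19, t(8) = 21, t(9) = 17, t(10) = 25, t(11) = 9, t(12) = 4, t(13) = 14, t(14) = 31, t(15) = 34, t(16) = 28, t(17) = 3, t(18) = 16, t(19) = 27, t(20) = 5, t(21) = 12, t(22) = 35, t(23) = 26, t(24) = 7, t(25) = 8, t(26) = 6, t(27) = 10, t(28) = 2, t(29) = 18, t(30) = 23, t(31) = 13, t(32) = 33, t(33) = 30, t(34) = 36, t(35) = 24, t(36) = 11.
Since t(36) = t(0) = 11, the sequence is periodic with period 36.
(506 - 0) mod 36 = 2, so t(506) = t(2) = 22.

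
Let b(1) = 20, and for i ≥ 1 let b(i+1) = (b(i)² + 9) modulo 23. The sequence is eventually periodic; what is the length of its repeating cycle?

3

b(1) = 20,  b(2) = 18,  b(3) = 11,  b(4) = 15,  b(5) = 4,  b(6) = 2,  b(7) = 13,  b(8) = 17,  b(9) = 22,  b(10) = 10,  b(11) = 17.
Since b(11) = b(8) = 17, the sequence is eventually periodic: after a pre-period of length 7 it cycles with period 3.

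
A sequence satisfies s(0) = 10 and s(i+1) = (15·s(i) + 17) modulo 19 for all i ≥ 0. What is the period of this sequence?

s(0) = 10,  s(1) = 15,  s(2) = 14,  s(3) = 18,  s(4) = 2,  s(5) = 9,  s(6) = 0,  s(7) = 17,  s(8) = 6,  s(9) = 12,  s(10) = 7,  s(11) = 8,  s(12) = 4,  s(13) = 1,  s(14) = 13,  s(15) = 3,  s(16) = 5,  s(17) = 16,  s(18) = 10.
The sequence repeats with period 18.

18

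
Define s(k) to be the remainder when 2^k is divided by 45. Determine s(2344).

s(0) = 1; s(1) = 2; s(2) = 4; s(3) = 8; s(4) = 16; s(5) = 32; s(6) = 19; s(7) = 38; s(8) = 31; s(9) = 17; s(10) = 34; s(11) = 23; s(12) = 1.
Since s(12) = s(0) = 1, the sequence is periodic with period 12.
So s(2344) = s(0 + ((2344-0) mod 12)) = s(4) = 16.

16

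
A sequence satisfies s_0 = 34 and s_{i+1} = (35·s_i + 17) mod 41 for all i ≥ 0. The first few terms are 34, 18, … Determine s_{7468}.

3

We have s_0 = 34,  s_1 = 18,  s_2 = 32,  s_3 = 30,  s_4 = 1,  s_5 = 11,  s_6 = 33,  s_7 = 24,  s_8 = 37,  s_9 = 0,  s_{10} = 17,  s_{11} = 38,  s_{12} = 35,  s_{13} = 12,  s_{14} = 27,  s_{15} = 19,  s_{16} = 26,  s_{17} = 25,  s_{18} = 31,  s_{19} = 36,  s_{20} = 6,  s_{21} = 22,  s_{22} = 8,  s_{23} = 10,  s_{24} = 39,  s_{25} = 29,  s_{26} = 7,  s_{27} = 16,  s_{28} = 3,  s_{29} = 40,  s_{30} = 23,  s_{31} = 2,  s_{32} = 5,  s_{33} = 28,  s_{34} = 13,  s_{35} = 21,  s_{36} = 14,  s_{37} = 15,  s_{38} = 9,  s_{39} = 4,  s_{40} = 34.
The sequence repeats with period 40.
(7468 - 0) mod 40 = 28, so s_{7468} = s_{28} = 3.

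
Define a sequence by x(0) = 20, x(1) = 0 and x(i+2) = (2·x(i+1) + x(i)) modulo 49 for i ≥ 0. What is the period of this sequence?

We have x(0) = 20, x(1) = 0, x(2) = 20, x(3) = 40, x(4) = 2, x(5) = 44, x(6) = 41, x(7) = 28, x(8) = 48, x(9) = 26, x(10) = 2, x(11) = 30, x(12) = 13, x(13) = 7, x(14) = 27, x(15) = 12, x(16) = 2, x(17) = 16, x(18) = 34, x(19) = 35, x(20) = 6, x(21) = 47, x(22) = 2, x(23) = 2, x(24) = 6, x(25) = 14, x(26) = 34, x(27) = 33, x(28) = 2, x(29) = 37, x(30) = 27, x(31) = 42, x(32) = 13, x(33) = 19, x(34) = 2, x(35) = 23, x(36) = 48, x(37) = 21, x(38) = 41, x(39) = 5, x(40) = 2, x(41) = 9, x(42) = 20, x(43) = 0.
Since (x(42), x(43)) = (x(0), x(1)) = (20, 0) (two consecutive terms determine the rest), the sequence is periodic with period 42.

42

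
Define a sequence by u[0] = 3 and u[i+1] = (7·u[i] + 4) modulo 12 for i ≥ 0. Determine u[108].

3

Computing terms: u[0] = 3; u[1] = 1; u[2] = 11; u[3] = 9; u[4] = 7; u[5] = 5; u[6] = 3.
Since u[6] = u[0] = 3, the sequence is periodic with period 6.
(108 - 0) mod 6 = 0, so u[108] = u[0] = 3.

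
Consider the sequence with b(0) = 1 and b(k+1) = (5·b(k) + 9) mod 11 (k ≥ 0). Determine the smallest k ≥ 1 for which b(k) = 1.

b(0) = 1, b(1) = 3, b(2) = 2, b(3) = 8, b(4) = 5, b(5) = 1.
The sequence repeats with period 5.
The value 1 next appears (with k ≥ 1) at b(5).

5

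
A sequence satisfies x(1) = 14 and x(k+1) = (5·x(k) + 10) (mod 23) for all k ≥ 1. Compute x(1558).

15

x(1) = 14,  x(2) = 11,  x(3) = 19,  x(4) = 13,  x(5) = 6,  x(6) = 17,  x(7) = 3,  x(8) = 2,  x(9) = 20,  x(10) = 18,  x(11) = 8,  x(12) = 4,  x(13) = 7,  x(14) = 22,  x(15) = 5,  x(16) = 12,  x(17) = 1,  x(18) = 15,  x(19) = 16,  x(20) = 21,  x(21) = 0,  x(22) = 10,  x(23) = 14.
Since x(23) = x(1) = 14, the sequence is periodic with period 22.
So x(1558) = x(1 + ((1558-1) mod 22)) = x(18) = 15.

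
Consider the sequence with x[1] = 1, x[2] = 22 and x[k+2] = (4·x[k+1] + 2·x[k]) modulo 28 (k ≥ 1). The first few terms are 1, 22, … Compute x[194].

8

Listing terms: x[1] = 1; x[2] = 22; x[3] = 6; x[4] = 12; x[5] = 4; x[6] = 12; x[7] = 0; x[8] = 24; x[9] = 12; x[10] = 12; x[11] = 16; x[12] = 4; x[13] = 20; x[14] = 4; x[15] = 0; x[16] = 8; x[17] = 4; x[18] = 4; x[19] = 24; x[20] = 20; x[21] = 16; x[22] = 20; x[23] = 0; x[24] = 12; x[25] = 20; x[26] = 20; x[27] = 8; x[28] = 16; x[29] = 24; x[30] = 16; x[31] = 0; x[32] = 4; x[33] = 16; x[34] = 16; x[35] = 12; x[36] = 24; x[37] = 8; x[38] = 24; x[39] = 0; x[40] = 20; x[41] = 24; x[42] = 24; x[43] = 4; x[44] = 8; x[45] = 12; x[46] = 8; x[47] = 0; x[48] = 16; x[49] = 8; x[50] = 8; x[51] = 20; x[52] = 12; x[53] = 4.
Since (x[52], x[53]) = (x[4], x[5]) = (12, 4) (two consecutive terms determine the rest), the sequence is eventually periodic: after a pre-period of length 3 it cycles with period 48.
For k ≥ 4, x[k] depends only on (k - 4) mod 48. (194 - 4) mod 48 = 46, so x[194] = x[50] = 8.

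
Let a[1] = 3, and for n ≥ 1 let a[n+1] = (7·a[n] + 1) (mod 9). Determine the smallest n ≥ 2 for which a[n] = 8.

9

We have a[1] = 3; a[2] = 4; a[3] = 2; a[4] = 6; a[5] = 7; a[6] = 5; a[7] = 0; a[8] = 1; a[9] = 8; a[10] = 3.
Since a[10] = a[1] = 3, the sequence is periodic with period 9.
The value 8 first appears (with n ≥ 2) at a[9].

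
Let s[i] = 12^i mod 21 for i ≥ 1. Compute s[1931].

Listing terms: s[1] = 12,  s[2] = 18,  s[3] = 6,  s[4] = 9,  s[5] = 3,  s[6] = 15,  s[7] = 12.
The sequence repeats with period 6.
(1931 - 1) mod 6 = 4, so s[1931] = s[5] = 3.

3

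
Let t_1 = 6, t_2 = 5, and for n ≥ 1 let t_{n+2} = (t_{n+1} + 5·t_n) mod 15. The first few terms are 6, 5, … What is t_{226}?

0

Computing terms: t_1 = 6,  t_2 = 5,  t_3 = 5,  t_4 = 0,  t_5 = 10,  t_6 = 10,  t_7 = 0,  t_8 = 5,  t_9 = 5.
Since (t_8, t_9) = (t_2, t_3) = (5, 5) (two consecutive terms determine the rest), the sequence is eventually periodic: after a pre-period of length 1 it cycles with period 6.
For n ≥ 2, t_n depends only on (n - 2) mod 6. (226 - 2) mod 6 = 2, so t_{226} = t_4 = 0.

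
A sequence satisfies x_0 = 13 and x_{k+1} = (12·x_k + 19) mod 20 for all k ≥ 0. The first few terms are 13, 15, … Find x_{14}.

We have x_0 = 13, x_1 = 15, x_2 = 19, x_3 = 7, x_4 = 3, x_5 = 15.
Since x_5 = x_1 = 15, the sequence is eventually periodic: after a pre-period of length 1 it cycles with period 4.
For k ≥ 1, x_k depends only on (k - 1) mod 4. (14 - 1) mod 4 = 1, so x_{14} = x_2 = 19.

19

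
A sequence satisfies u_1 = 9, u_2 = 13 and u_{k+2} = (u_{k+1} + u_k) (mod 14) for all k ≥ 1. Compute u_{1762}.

13

Listing terms: u_1 = 9; u_2 = 13; u_3 = 8; u_4 = 7; u_5 = 1; u_6 = 8; u_7 = 9; u_8 = 3; u_9 = 12; u_{10} = 1; u_{11} = 13; u_{12} = 0; u_{13} = 13; u_{14} = 13; u_{15} = 12; u_{16} = 11; u_{17} = 9; u_{18} = 6; u_{19} = 1; u_{20} = 7; u_{21} = 8; u_{22} = 1; u_{23} = 9; u_{24} = 10; u_{25} = 5; u_{26} = 1; u_{27} = 6; u_{28} = 7; u_{29} = 13; u_{30} = 6; u_{31} = 5; u_{32} = 11; u_{33} = 2; u_{34} = 13; u_{35} = 1; u_{36} = 0; u_{37} = 1; u_{38} = 1; u_{39} = 2; u_{40} = 3; u_{41} = 5; u_{42} = 8; u_{43} = 13; u_{44} = 7; u_{45} = 6; u_{46} = 13; u_{47} = 5; u_{48} = 4; u_{49} = 9; u_{50} = 13.
The sequence repeats with period 48.
So u_{1762} = u_{1 + ((1762-1) mod 48)} = u_{34} = 13.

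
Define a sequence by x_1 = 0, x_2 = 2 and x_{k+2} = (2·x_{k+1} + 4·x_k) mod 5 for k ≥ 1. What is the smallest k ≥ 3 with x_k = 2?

Computing terms: x_1 = 0, x_2 = 2, x_3 = 4, x_4 = 1, x_5 = 3, x_6 = 0, x_7 = 2.
The sequence repeats with period 5.
The value 2 next appears (with k ≥ 3) at x_7.

7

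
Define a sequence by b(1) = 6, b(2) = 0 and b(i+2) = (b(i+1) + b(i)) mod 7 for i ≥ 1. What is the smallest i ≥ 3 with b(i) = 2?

b(1) = 6; b(2) = 0; b(3) = 6; b(4) = 6; b(5) = 5; b(6) = 4; b(7) = 2; b(8) = 6; b(9) = 1; b(10) = 0; b(11) = 1; b(12) = 1; b(13) = 2; b(14) = 3; b(15) = 5; b(16) = 1; b(17) = 6; b(18) = 0.
The sequence repeats with period 16.
The value 2 first appears (with i ≥ 3) at b(7).

7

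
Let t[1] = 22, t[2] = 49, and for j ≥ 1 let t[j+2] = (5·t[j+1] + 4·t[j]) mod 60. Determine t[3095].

33

Listing terms: t[1] = 22, t[2] = 49, t[3] = 33, t[4] = 1, t[5] = 17, t[6] = 29, t[7] = 33, t[8] = 41, t[9] = 37, t[10] = 49, t[11] = 33.
Since (t[10], t[11]) = (t[2], t[3]) = (49, 33) (two consecutive terms determine the rest), the sequence is eventually periodic: after a pre-period of length 1 it cycles with period 8.
For j ≥ 2, t[j] depends only on (j - 2) mod 8. (3095 - 2) mod 8 = 5, so t[3095] = t[7] = 33.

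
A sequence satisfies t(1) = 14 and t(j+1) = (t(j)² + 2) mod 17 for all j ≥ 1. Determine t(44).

1

Computing terms: t(1) = 14,  t(2) = 11,  t(3) = 4,  t(4) = 1,  t(5) = 3,  t(6) = 11.
Since t(6) = t(2) = 11, the sequence is eventually periodic: after a pre-period of length 1 it cycles with period 4.
For j ≥ 2, t(j) depends only on (j - 2) mod 4. (44 - 2) mod 4 = 2, so t(44) = t(4) = 1.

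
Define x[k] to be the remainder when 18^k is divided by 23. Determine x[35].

Listing terms: x[1] = 18; x[2] = 2; x[3] = 13; x[4] = 4; x[5] = 3; x[6] = 8; x[7] = 6; x[8] = 16; x[9] = 12; x[10] = 9; x[11] = 1; x[12] = 18.
Since x[12] = x[1] = 18, the sequence is periodic with period 11.
So x[35] = x[1 + ((35-1) mod 11)] = x[2] = 2.

2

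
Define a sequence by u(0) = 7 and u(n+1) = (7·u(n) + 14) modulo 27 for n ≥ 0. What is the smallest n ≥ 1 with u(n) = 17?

8

We have u(0) = 7, u(1) = 9, u(2) = 23, u(3) = 13, u(4) = 24, u(5) = 20, u(6) = 19, u(7) = 12, u(8) = 17, u(9) = 25, u(10) = 0, u(11) = 14, u(12) = 4, u(13) = 15, u(14) = 11, u(15) = 10, u(16) = 3, u(17) = 8, u(18) = 16, u(19) = 18, u(20) = 5, u(21) = 22, u(22) = 6, u(23) = 2, u(24) = 1, u(25) = 21, u(26) = 26, u(27) = 7.
The sequence repeats with period 27.
The value 17 first appears (with n ≥ 1) at u(8).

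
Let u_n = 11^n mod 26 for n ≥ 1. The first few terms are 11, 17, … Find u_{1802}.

Computing terms: u_1 = 11; u_2 = 17; u_3 = 5; u_4 = 3; u_5 = 7; u_6 = 25; u_7 = 15; u_8 = 9; u_9 = 21; u_{10} = 23; u_{11} = 19; u_{12} = 1; u_{13} = 11.
Since u_{13} = u_1 = 11, the sequence is periodic with period 12.
So u_{1802} = u_{1 + ((1802-1) mod 12)} = u_2 = 17.

17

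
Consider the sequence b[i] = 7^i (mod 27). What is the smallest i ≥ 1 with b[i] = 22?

Computing terms: b[0] = 1, b[1] = 7, b[2] = 22, b[3] = 19, b[4] = 25, b[5] = 13, b[6] = 10, b[7] = 16, b[8] = 4, b[9] = 1.
Since b[9] = b[0] = 1, the sequence is periodic with period 9.
The value 22 first appears (with i ≥ 1) at b[2].

2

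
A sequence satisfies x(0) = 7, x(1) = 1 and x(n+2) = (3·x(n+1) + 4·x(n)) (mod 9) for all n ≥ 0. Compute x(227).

4

Listing terms: x(0) = 7; x(1) = 1; x(2) = 4; x(3) = 7; x(4) = 1.
The sequence repeats with period 3.
(227 - 0) mod 3 = 2, so x(227) = x(2) = 4.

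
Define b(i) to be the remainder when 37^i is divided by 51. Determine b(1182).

Listing terms: b(0) = 1,  b(1) = 37,  b(2) = 43,  b(3) = 10,  b(4) = 13,  b(5) = 22,  b(6) = 49,  b(7) = 28,  b(8) = 16,  b(9) = 31,  b(10) = 25,  b(11) = 7,  b(12) = 4,  b(13) = 46,  b(14) = 19,  b(15) = 40,  b(16) = 1.
Since b(16) = b(0) = 1, the sequence is periodic with period 16.
(1182 - 0) mod 16 = 14, so b(1182) = b(14) = 19.

19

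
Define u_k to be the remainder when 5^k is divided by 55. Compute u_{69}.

20

Listing terms: u_0 = 1; u_1 = 5; u_2 = 25; u_3 = 15; u_4 = 20; u_5 = 45; u_6 = 5.
Since u_6 = u_1 = 5, the sequence is eventually periodic: after a pre-period of length 1 it cycles with period 5.
For k ≥ 1, u_k depends only on (k - 1) mod 5. (69 - 1) mod 5 = 3, so u_{69} = u_4 = 20.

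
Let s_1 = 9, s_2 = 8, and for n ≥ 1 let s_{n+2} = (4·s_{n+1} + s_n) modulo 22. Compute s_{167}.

13

Listing terms: s_1 = 9, s_2 = 8, s_3 = 19, s_4 = 18, s_5 = 3, s_6 = 8, s_7 = 13, s_8 = 16, s_9 = 11, s_{10} = 16, s_{11} = 9, s_{12} = 8.
Since (s_{11}, s_{12}) = (s_1, s_2) = (9, 8) (two consecutive terms determine the rest), the sequence is periodic with period 10.
So s_{167} = s_{1 + ((167-1) mod 10)} = s_7 = 13.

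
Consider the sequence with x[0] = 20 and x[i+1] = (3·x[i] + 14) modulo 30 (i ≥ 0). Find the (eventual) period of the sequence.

x[0] = 20, x[1] = 14, x[2] = 26, x[3] = 2, x[4] = 20.
The sequence repeats with period 4.

4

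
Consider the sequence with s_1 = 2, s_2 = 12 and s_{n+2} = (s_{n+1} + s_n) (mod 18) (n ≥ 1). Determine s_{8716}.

8

Listing terms: s_1 = 2,  s_2 = 12,  s_3 = 14,  s_4 = 8,  s_5 = 4,  s_6 = 12,  s_7 = 16,  s_8 = 10,  s_9 = 8,  s_{10} = 0,  s_{11} = 8,  s_{12} = 8,  s_{13} = 16,  s_{14} = 6,  s_{15} = 4,  s_{16} = 10,  s_{17} = 14,  s_{18} = 6,  s_{19} = 2,  s_{20} = 8,  s_{21} = 10,  s_{22} = 0,  s_{23} = 10,  s_{24} = 10,  s_{25} = 2,  s_{26} = 12.
Since (s_{25}, s_{26}) = (s_1, s_2) = (2, 12) (two consecutive terms determine the rest), the sequence is periodic with period 24.
So s_{8716} = s_{1 + ((8716-1) mod 24)} = s_4 = 8.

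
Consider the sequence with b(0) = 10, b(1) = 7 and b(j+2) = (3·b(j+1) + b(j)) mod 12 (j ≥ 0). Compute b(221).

b(0) = 10,  b(1) = 7,  b(2) = 7,  b(3) = 4,  b(4) = 7,  b(5) = 1,  b(6) = 10,  b(7) = 7.
Since (b(6), b(7)) = (b(0), b(1)) = (10, 7) (two consecutive terms determine the rest), the sequence is periodic with period 6.
So b(221) = b(0 + ((221-0) mod 6)) = b(5) = 1.

1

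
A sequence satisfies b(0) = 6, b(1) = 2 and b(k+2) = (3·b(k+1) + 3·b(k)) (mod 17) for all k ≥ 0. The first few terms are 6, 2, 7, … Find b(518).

b(0) = 6; b(1) = 2; b(2) = 7; b(3) = 10; b(4) = 0; b(5) = 13; b(6) = 5; b(7) = 3; b(8) = 7; b(9) = 13; b(10) = 9; b(11) = 15; b(12) = 4; b(13) = 6; b(14) = 13; b(15) = 6; b(16) = 6; b(17) = 2.
Since (b(16), b(17)) = (b(0), b(1)) = (6, 2) (two consecutive terms determine the rest), the sequence is periodic with period 16.
(518 - 0) mod 16 = 6, so b(518) = b(6) = 5.

5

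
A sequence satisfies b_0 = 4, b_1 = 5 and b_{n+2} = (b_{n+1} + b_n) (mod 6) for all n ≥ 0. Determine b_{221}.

Listing terms: b_0 = 4, b_1 = 5, b_2 = 3, b_3 = 2, b_4 = 5, b_5 = 1, b_6 = 0, b_7 = 1, b_8 = 1, b_9 = 2, b_{10} = 3, b_{11} = 5, b_{12} = 2, b_{13} = 1, b_{14} = 3, b_{15} = 4, b_{16} = 1, b_{17} = 5, b_{18} = 0, b_{19} = 5, b_{20} = 5, b_{21} = 4, b_{22} = 3, b_{23} = 1, b_{24} = 4, b_{25} = 5.
The sequence repeats with period 24.
So b_{221} = b_{0 + ((221-0) mod 24)} = b_5 = 1.

1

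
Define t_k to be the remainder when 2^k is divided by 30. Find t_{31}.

8

We have t_1 = 2; t_2 = 4; t_3 = 8; t_4 = 16; t_5 = 2.
Since t_5 = t_1 = 2, the sequence is periodic with period 4.
(31 - 1) mod 4 = 2, so t_{31} = t_3 = 8.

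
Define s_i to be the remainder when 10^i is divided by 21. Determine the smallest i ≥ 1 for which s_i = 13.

3

s_0 = 1; s_1 = 10; s_2 = 16; s_3 = 13; s_4 = 4; s_5 = 19; s_6 = 1.
The sequence repeats with period 6.
The value 13 first appears (with i ≥ 1) at s_3.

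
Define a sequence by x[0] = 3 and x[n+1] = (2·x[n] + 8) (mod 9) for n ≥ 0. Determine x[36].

3

Computing terms: x[0] = 3, x[1] = 5, x[2] = 0, x[3] = 8, x[4] = 6, x[5] = 2, x[6] = 3.
Since x[6] = x[0] = 3, the sequence is periodic with period 6.
So x[36] = x[0 + ((36-0) mod 6)] = x[0] = 3.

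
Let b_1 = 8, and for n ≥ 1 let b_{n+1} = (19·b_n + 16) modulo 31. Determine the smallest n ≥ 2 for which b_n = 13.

2

We have b_1 = 8; b_2 = 13; b_3 = 15; b_4 = 22; b_5 = 0; b_6 = 16; b_7 = 10; b_8 = 20; b_9 = 24; b_{10} = 7; b_{11} = 25; b_{12} = 26; b_{13} = 14; b_{14} = 3; b_{15} = 11; b_{16} = 8.
The sequence repeats with period 15.
The value 13 first appears (with n ≥ 2) at b_2.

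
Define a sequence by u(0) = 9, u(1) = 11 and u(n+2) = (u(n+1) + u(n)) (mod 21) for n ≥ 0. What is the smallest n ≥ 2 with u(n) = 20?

We have u(0) = 9, u(1) = 11, u(2) = 20, u(3) = 10, u(4) = 9, u(5) = 19, u(6) = 7, u(7) = 5, u(8) = 12, u(9) = 17, u(10) = 8, u(11) = 4, u(12) = 12, u(13) = 16, u(14) = 7, u(15) = 2, u(16) = 9, u(17) = 11.
The sequence repeats with period 16.
The value 20 first appears (with n ≥ 2) at u(2).

2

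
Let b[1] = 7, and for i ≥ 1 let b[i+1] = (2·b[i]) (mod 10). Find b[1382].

b[1] = 7, b[2] = 4, b[3] = 8, b[4] = 6, b[5] = 2, b[6] = 4.
Since b[6] = b[2] = 4, the sequence is eventually periodic: after a pre-period of length 1 it cycles with period 4.
For i ≥ 2, b[i] depends only on (i - 2) mod 4. (1382 - 2) mod 4 = 0, so b[1382] = b[2] = 4.

4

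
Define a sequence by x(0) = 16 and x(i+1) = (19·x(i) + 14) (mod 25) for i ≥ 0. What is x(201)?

We have x(0) = 16, x(1) = 18, x(2) = 6, x(3) = 3, x(4) = 21, x(5) = 13, x(6) = 11, x(7) = 23, x(8) = 1, x(9) = 8, x(10) = 16.
Since x(10) = x(0) = 16, the sequence is periodic with period 10.
(201 - 0) mod 10 = 1, so x(201) = x(1) = 18.

18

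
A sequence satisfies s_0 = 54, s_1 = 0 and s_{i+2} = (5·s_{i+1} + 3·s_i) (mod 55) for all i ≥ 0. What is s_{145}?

30

s_0 = 54, s_1 = 0, s_2 = 52, s_3 = 40, s_4 = 26, s_5 = 30, s_6 = 8, s_7 = 20, s_8 = 14, s_9 = 20, s_{10} = 32, s_{11} = 0, s_{12} = 41, s_{13} = 40, s_{14} = 48, s_{15} = 30, s_{16} = 19, s_{17} = 20, s_{18} = 47, s_{19} = 20, s_{20} = 21, s_{21} = 0, s_{22} = 8, s_{23} = 40, s_{24} = 4, s_{25} = 30, s_{26} = 52, s_{27} = 20, s_{28} = 36, s_{29} = 20, s_{30} = 43, s_{31} = 0, s_{32} = 19, s_{33} = 40, s_{34} = 37, s_{35} = 30, s_{36} = 41, s_{37} = 20, s_{38} = 3, s_{39} = 20, s_{40} = 54, s_{41} = 0.
Since (s_{40}, s_{41}) = (s_0, s_1) = (54, 0) (two consecutive terms determine the rest), the sequence is periodic with period 40.
(145 - 0) mod 40 = 25, so s_{145} = s_{25} = 30.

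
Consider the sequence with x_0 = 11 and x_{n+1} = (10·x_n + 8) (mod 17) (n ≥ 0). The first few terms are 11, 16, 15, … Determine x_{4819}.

Computing terms: x_0 = 11,  x_1 = 16,  x_2 = 15,  x_3 = 5,  x_4 = 7,  x_5 = 10,  x_6 = 6,  x_7 = 0,  x_8 = 8,  x_9 = 3,  x_{10} = 4,  x_{11} = 14,  x_{12} = 12,  x_{13} = 9,  x_{14} = 13,  x_{15} = 2,  x_{16} = 11.
The sequence repeats with period 16.
So x_{4819} = x_{0 + ((4819-0) mod 16)} = x_3 = 5.

5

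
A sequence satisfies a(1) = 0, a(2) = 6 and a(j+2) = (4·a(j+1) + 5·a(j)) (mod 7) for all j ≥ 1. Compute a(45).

a(1) = 0,  a(2) = 6,  a(3) = 3,  a(4) = 0,  a(5) = 1,  a(6) = 4,  a(7) = 0,  a(8) = 6.
Since (a(7), a(8)) = (a(1), a(2)) = (0, 6) (two consecutive terms determine the rest), the sequence is periodic with period 6.
So a(45) = a(1 + ((45-1) mod 6)) = a(3) = 3.

3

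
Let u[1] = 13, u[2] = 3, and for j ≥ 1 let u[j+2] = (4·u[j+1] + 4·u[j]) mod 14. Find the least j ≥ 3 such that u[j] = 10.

8

Computing terms: u[1] = 13; u[2] = 3; u[3] = 8; u[4] = 2; u[5] = 12; u[6] = 0; u[7] = 6; u[8] = 10; u[9] = 8; u[10] = 2.
Since (u[9], u[10]) = (u[3], u[4]) = (8, 2) (two consecutive terms determine the rest), the sequence is eventually periodic: after a pre-period of length 2 it cycles with period 6.
The value 10 first appears (with j ≥ 3) at u[8].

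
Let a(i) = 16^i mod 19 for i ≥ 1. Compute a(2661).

a(1) = 16,  a(2) = 9,  a(3) = 11,  a(4) = 5,  a(5) = 4,  a(6) = 7,  a(7) = 17,  a(8) = 6,  a(9) = 1,  a(10) = 16.
The sequence repeats with period 9.
(2661 - 1) mod 9 = 5, so a(2661) = a(6) = 7.

7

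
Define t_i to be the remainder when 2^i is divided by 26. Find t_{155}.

Computing terms: t_1 = 2, t_2 = 4, t_3 = 8, t_4 = 16, t_5 = 6, t_6 = 12, t_7 = 24, t_8 = 22, t_9 = 18, t_{10} = 10, t_{11} = 20, t_{12} = 14, t_{13} = 2.
The sequence repeats with period 12.
So t_{155} = t_{1 + ((155-1) mod 12)} = t_{11} = 20.

20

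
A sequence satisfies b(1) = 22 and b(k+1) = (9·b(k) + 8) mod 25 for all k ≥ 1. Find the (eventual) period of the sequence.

We have b(1) = 22, b(2) = 6, b(3) = 12, b(4) = 16, b(5) = 2, b(6) = 1, b(7) = 17, b(8) = 11, b(9) = 7, b(10) = 21, b(11) = 22.
Since b(11) = b(1) = 22, the sequence is periodic with period 10.

10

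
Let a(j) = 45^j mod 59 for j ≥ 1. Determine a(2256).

4

Computing terms: a(1) = 45,  a(2) = 19,  a(3) = 29,  a(4) = 7,  a(5) = 20,  a(6) = 15,  a(7) = 26,  a(8) = 49,  a(9) = 22,  a(10) = 46,  a(11) = 5,  a(12) = 48,  a(13) = 36,  a(14) = 27,  a(15) = 35,  a(16) = 41,  a(17) = 16,  a(18) = 12,  a(19) = 9,  a(20) = 51,  a(21) = 53,  a(22) = 25,  a(23) = 4,  a(24) = 3,  a(25) = 17,  a(26) = 57,  a(27) = 28,  a(28) = 21,  a(29) = 1,  a(30) = 45.
Since a(30) = a(1) = 45, the sequence is periodic with period 29.
So a(2256) = a(1 + ((2256-1) mod 29)) = a(23) = 4.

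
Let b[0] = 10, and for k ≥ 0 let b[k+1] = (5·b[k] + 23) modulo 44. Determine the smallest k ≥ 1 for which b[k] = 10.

We have b[0] = 10,  b[1] = 29,  b[2] = 36,  b[3] = 27,  b[4] = 26,  b[5] = 21,  b[6] = 40,  b[7] = 3,  b[8] = 38,  b[9] = 37,  b[10] = 32,  b[11] = 7,  b[12] = 14,  b[13] = 5,  b[14] = 4,  b[15] = 43,  b[16] = 18,  b[17] = 25,  b[18] = 16,  b[19] = 15,  b[20] = 10.
The sequence repeats with period 20.
The value 10 next appears (with k ≥ 1) at b[20].

20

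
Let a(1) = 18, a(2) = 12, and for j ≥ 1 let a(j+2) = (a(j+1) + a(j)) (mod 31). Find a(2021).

Listing terms: a(1) = 18; a(2) = 12; a(3) = 30; a(4) = 11; a(5) = 10; a(6) = 21; a(7) = 0; a(8) = 21; a(9) = 21; a(10) = 11; a(11) = 1; a(12) = 12; a(13) = 13; a(14) = 25; a(15) = 7; a(16) = 1; a(17) = 8; a(18) = 9; a(19) = 17; a(20) = 26; a(21) = 12; a(22) = 7; a(23) = 19; a(24) = 26; a(25) = 14; a(26) = 9; a(27) = 23; a(28) = 1; a(29) = 24; a(30) = 25; a(31) = 18; a(32) = 12.
Since (a(31), a(32)) = (a(1), a(2)) = (18, 12) (two consecutive terms determine the rest), the sequence is periodic with period 30.
So a(2021) = a(1 + ((2021-1) mod 30)) = a(11) = 1.

1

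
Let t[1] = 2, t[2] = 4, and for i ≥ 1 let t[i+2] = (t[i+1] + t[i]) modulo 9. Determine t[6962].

Listing terms: t[1] = 2, t[2] = 4, t[3] = 6, t[4] = 1, t[5] = 7, t[6] = 8, t[7] = 6, t[8] = 5, t[9] = 2, t[10] = 7, t[11] = 0, t[12] = 7, t[13] = 7, t[14] = 5, t[15] = 3, t[16] = 8, t[17] = 2, t[18] = 1, t[19] = 3, t[20] = 4, t[21] = 7, t[22] = 2, t[23] = 0, t[24] = 2, t[25] = 2, t[26] = 4.
Since (t[25], t[26]) = (t[1], t[2]) = (2, 4) (two consecutive terms determine the rest), the sequence is periodic with period 24.
(6962 - 1) mod 24 = 1, so t[6962] = t[2] = 4.

4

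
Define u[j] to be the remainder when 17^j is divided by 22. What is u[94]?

Listing terms: u[0] = 1, u[1] = 17, u[2] = 3, u[3] = 7, u[4] = 9, u[5] = 21, u[6] = 5, u[7] = 19, u[8] = 15, u[9] = 13, u[10] = 1.
Since u[10] = u[0] = 1, the sequence is periodic with period 10.
So u[94] = u[0 + ((94-0) mod 10)] = u[4] = 9.

9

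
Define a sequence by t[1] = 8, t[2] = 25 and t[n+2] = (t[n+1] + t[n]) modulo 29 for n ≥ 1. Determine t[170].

25

We have t[1] = 8,  t[2] = 25,  t[3] = 4,  t[4] = 0,  t[5] = 4,  t[6] = 4,  t[7] = 8,  t[8] = 12,  t[9] = 20,  t[10] = 3,  t[11] = 23,  t[12] = 26,  t[13] = 20,  t[14] = 17,  t[15] = 8,  t[16] = 25.
The sequence repeats with period 14.
So t[170] = t[1 + ((170-1) mod 14)] = t[2] = 25.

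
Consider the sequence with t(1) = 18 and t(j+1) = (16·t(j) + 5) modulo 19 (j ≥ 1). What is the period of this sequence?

9

We have t(1) = 18, t(2) = 8, t(3) = 0, t(4) = 5, t(5) = 9, t(6) = 16, t(7) = 14, t(8) = 1, t(9) = 2, t(10) = 18.
Since t(10) = t(1) = 18, the sequence is periodic with period 9.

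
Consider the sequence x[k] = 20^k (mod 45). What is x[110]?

x[0] = 1; x[1] = 20; x[2] = 40; x[3] = 35; x[4] = 25; x[5] = 5; x[6] = 10; x[7] = 20.
Since x[7] = x[1] = 20, the sequence is eventually periodic: after a pre-period of length 1 it cycles with period 6.
For k ≥ 1, x[k] depends only on (k - 1) mod 6. (110 - 1) mod 6 = 1, so x[110] = x[2] = 40.

40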